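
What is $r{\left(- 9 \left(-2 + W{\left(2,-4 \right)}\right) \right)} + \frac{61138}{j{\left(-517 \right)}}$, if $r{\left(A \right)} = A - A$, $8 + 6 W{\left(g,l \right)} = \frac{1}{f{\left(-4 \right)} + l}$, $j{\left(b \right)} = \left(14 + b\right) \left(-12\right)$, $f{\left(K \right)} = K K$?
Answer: $\frac{30569}{3018} \approx 10.129$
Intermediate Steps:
$f{\left(K \right)} = K^{2}$
$j{\left(b \right)} = -168 - 12 b$
$W{\left(g,l \right)} = - \frac{4}{3} + \frac{1}{6 \left(16 + l\right)}$ ($W{\left(g,l \right)} = - \frac{4}{3} + \frac{1}{6 \left(\left(-4\right)^{2} + l\right)} = - \frac{4}{3} + \frac{1}{6 \left(16 + l\right)}$)
$r{\left(A \right)} = 0$
$r{\left(- 9 \left(-2 + W{\left(2,-4 \right)}\right) \right)} + \frac{61138}{j{\left(-517 \right)}} = 0 + \frac{61138}{-168 - -6204} = 0 + \frac{61138}{-168 + 6204} = 0 + \frac{61138}{6036} = 0 + 61138 \cdot \frac{1}{6036} = 0 + \frac{30569}{3018} = \frac{30569}{3018}$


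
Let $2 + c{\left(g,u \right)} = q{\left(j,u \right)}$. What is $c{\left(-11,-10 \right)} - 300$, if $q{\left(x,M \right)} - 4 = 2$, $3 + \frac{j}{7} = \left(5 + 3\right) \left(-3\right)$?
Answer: $-296$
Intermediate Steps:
$j = -189$ ($j = -21 + 7 \left(5 + 3\right) \left(-3\right) = -21 + 7 \cdot 8 \left(-3\right) = -21 + 7 \left(-24\right) = -21 - 168 = -189$)
$q{\left(x,M \right)} = 6$ ($q{\left(x,M \right)} = 4 + 2 = 6$)
$c{\left(g,u \right)} = 4$ ($c{\left(g,u \right)} = -2 + 6 = 4$)
$c{\left(-11,-10 \right)} - 300 = 4 - 300 = -296$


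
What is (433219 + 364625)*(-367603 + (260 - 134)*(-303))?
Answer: -323749936164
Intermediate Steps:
(433219 + 364625)*(-367603 + (260 - 134)*(-303)) = 797844*(-367603 + 126*(-303)) = 797844*(-367603 - 38178) = 797844*(-405781) = -323749936164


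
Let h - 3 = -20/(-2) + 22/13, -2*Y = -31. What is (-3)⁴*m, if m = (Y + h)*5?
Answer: 317925/26 ≈ 12228.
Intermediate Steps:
Y = 31/2 (Y = -½*(-31) = 31/2 ≈ 15.500)
h = 191/13 (h = 3 + (-20/(-2) + 22/13) = 3 + (-20*(-½) + 22*(1/13)) = 3 + (10 + 22/13) = 3 + 152/13 = 191/13 ≈ 14.692)
m = 3925/26 (m = (31/2 + 191/13)*5 = (785/26)*5 = 3925/26 ≈ 150.96)
(-3)⁴*m = (-3)⁴*(3925/26) = 81*(3925/26) = 317925/26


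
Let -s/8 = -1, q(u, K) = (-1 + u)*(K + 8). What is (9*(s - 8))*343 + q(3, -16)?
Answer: -16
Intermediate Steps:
q(u, K) = (-1 + u)*(8 + K)
s = 8 (s = -8*(-1) = 8)
(9*(s - 8))*343 + q(3, -16) = (9*(8 - 8))*343 + (-8 - 1*(-16) + 8*3 - 16*3) = (9*0)*343 + (-8 + 16 + 24 - 48) = 0*343 - 16 = 0 - 16 = -16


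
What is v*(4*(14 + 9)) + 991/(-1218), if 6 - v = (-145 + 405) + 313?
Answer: -63536743/1218 ≈ -52165.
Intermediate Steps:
v = -567 (v = 6 - ((-145 + 405) + 313) = 6 - (260 + 313) = 6 - 1*573 = 6 - 573 = -567)
v*(4*(14 + 9)) + 991/(-1218) = -2268*(14 + 9) + 991/(-1218) = -2268*23 + 991*(-1/1218) = -567*92 - 991/1218 = -52164 - 991/1218 = -63536743/1218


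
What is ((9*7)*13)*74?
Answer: 60606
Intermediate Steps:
((9*7)*13)*74 = (63*13)*74 = 819*74 = 60606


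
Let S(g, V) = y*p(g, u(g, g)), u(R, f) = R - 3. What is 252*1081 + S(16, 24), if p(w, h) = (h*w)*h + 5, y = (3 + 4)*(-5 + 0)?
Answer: 177597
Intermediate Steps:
u(R, f) = -3 + R
y = -35 (y = 7*(-5) = -35)
p(w, h) = 5 + w*h² (p(w, h) = w*h² + 5 = 5 + w*h²)
S(g, V) = -175 - 35*g*(-3 + g)² (S(g, V) = -35*(5 + g*(-3 + g)²) = -175 - 35*g*(-3 + g)²)
252*1081 + S(16, 24) = 252*1081 + (-175 - 35*16*(-3 + 16)²) = 272412 + (-175 - 35*16*13²) = 272412 + (-175 - 35*16*169) = 272412 + (-175 - 94640) = 272412 - 94815 = 177597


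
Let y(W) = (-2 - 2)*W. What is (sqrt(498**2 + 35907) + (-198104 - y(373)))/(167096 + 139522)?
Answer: -7562/11793 + sqrt(283911)/306618 ≈ -0.63949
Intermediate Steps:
y(W) = -4*W
(sqrt(498**2 + 35907) + (-198104 - y(373)))/(167096 + 139522) = (sqrt(498**2 + 35907) + (-198104 - (-4)*373))/(167096 + 139522) = (sqrt(248004 + 35907) + (-198104 - 1*(-1492)))/306618 = (sqrt(283911) + (-198104 + 1492))*(1/306618) = (sqrt(283911) - 196612)*(1/306618) = (-196612 + sqrt(283911))*(1/306618) = -7562/11793 + sqrt(283911)/306618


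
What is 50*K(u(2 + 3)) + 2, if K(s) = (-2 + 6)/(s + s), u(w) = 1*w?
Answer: 22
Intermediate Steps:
u(w) = w
K(s) = 2/s (K(s) = 4/((2*s)) = 4*(1/(2*s)) = 2/s)
50*K(u(2 + 3)) + 2 = 50*(2/(2 + 3)) + 2 = 50*(2/5) + 2 = 50*(2*(⅕)) + 2 = 50*(⅖) + 2 = 20 + 2 = 22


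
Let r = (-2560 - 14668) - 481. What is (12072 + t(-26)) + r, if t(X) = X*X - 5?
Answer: -4966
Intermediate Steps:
r = -17709 (r = -17228 - 481 = -17709)
t(X) = -5 + X**2 (t(X) = X**2 - 5 = -5 + X**2)
(12072 + t(-26)) + r = (12072 + (-5 + (-26)**2)) - 17709 = (12072 + (-5 + 676)) - 17709 = (12072 + 671) - 17709 = 12743 - 17709 = -4966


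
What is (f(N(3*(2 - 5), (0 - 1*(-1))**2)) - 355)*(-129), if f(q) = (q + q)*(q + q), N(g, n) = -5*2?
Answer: -5805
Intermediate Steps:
N(g, n) = -10
f(q) = 4*q**2 (f(q) = (2*q)*(2*q) = 4*q**2)
(f(N(3*(2 - 5), (0 - 1*(-1))**2)) - 355)*(-129) = (4*(-10)**2 - 355)*(-129) = (4*100 - 355)*(-129) = (400 - 355)*(-129) = 45*(-129) = -5805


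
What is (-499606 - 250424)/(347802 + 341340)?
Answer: -125005/114857 ≈ -1.0884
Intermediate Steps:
(-499606 - 250424)/(347802 + 341340) = -750030/689142 = -750030*1/689142 = -125005/114857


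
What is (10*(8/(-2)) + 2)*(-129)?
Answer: 4902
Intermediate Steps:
(10*(8/(-2)) + 2)*(-129) = (10*(8*(-1/2)) + 2)*(-129) = (10*(-4) + 2)*(-129) = (-40 + 2)*(-129) = -38*(-129) = 4902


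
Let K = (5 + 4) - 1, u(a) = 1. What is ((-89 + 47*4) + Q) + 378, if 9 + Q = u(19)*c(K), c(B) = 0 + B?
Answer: 476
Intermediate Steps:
K = 8 (K = 9 - 1 = 8)
c(B) = B
Q = -1 (Q = -9 + 1*8 = -9 + 8 = -1)
((-89 + 47*4) + Q) + 378 = ((-89 + 47*4) - 1) + 378 = ((-89 + 188) - 1) + 378 = (99 - 1) + 378 = 98 + 378 = 476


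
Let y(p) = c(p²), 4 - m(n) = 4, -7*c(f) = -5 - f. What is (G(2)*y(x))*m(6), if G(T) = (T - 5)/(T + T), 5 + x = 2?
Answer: 0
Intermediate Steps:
x = -3 (x = -5 + 2 = -3)
c(f) = 5/7 + f/7 (c(f) = -(-5 - f)/7 = 5/7 + f/7)
m(n) = 0 (m(n) = 4 - 1*4 = 4 - 4 = 0)
y(p) = 5/7 + p²/7
G(T) = (-5 + T)/(2*T) (G(T) = (-5 + T)/((2*T)) = (-5 + T)*(1/(2*T)) = (-5 + T)/(2*T))
(G(2)*y(x))*m(6) = (((½)*(-5 + 2)/2)*(5/7 + (⅐)*(-3)²))*0 = (((½)*(½)*(-3))*(5/7 + (⅐)*9))*0 = -3*(5/7 + 9/7)/4*0 = -¾*2*0 = -3/2*0 = 0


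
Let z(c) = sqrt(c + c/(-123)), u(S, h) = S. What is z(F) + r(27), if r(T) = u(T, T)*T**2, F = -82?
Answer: 19683 + 2*I*sqrt(183)/3 ≈ 19683.0 + 9.0185*I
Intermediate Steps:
r(T) = T**3 (r(T) = T*T**2 = T**3)
z(c) = sqrt(15006)*sqrt(c)/123 (z(c) = sqrt(c + c*(-1/123)) = sqrt(c - c/123) = sqrt(122*c/123) = sqrt(15006)*sqrt(c)/123)
z(F) + r(27) = sqrt(15006)*sqrt(-82)/123 + 27**3 = sqrt(15006)*(I*sqrt(82))/123 + 19683 = 2*I*sqrt(183)/3 + 19683 = 19683 + 2*I*sqrt(183)/3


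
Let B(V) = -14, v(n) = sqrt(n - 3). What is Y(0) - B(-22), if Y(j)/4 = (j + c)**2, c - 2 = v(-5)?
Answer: -2 + 32*I*sqrt(2) ≈ -2.0 + 45.255*I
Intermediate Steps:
v(n) = sqrt(-3 + n)
c = 2 + 2*I*sqrt(2) (c = 2 + sqrt(-3 - 5) = 2 + sqrt(-8) = 2 + 2*I*sqrt(2) ≈ 2.0 + 2.8284*I)
Y(j) = 4*(2 + j + 2*I*sqrt(2))**2 (Y(j) = 4*(j + (2 + 2*I*sqrt(2)))**2 = 4*(2 + j + 2*I*sqrt(2))**2)
Y(0) - B(-22) = 4*(2 + 0 + 2*I*sqrt(2))**2 - 1*(-14) = 4*(2 + 2*I*sqrt(2))**2 + 14 = 14 + 4*(2 + 2*I*sqrt(2))**2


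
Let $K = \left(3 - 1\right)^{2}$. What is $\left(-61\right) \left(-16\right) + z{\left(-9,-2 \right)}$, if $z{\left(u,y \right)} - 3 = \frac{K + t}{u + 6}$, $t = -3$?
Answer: $\frac{2936}{3} \approx 978.67$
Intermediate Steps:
$K = 4$ ($K = 2^{2} = 4$)
$z{\left(u,y \right)} = 3 + \frac{1}{6 + u}$ ($z{\left(u,y \right)} = 3 + \frac{4 - 3}{u + 6} = 3 + 1 \frac{1}{6 + u} = 3 + \frac{1}{6 + u}$)
$\left(-61\right) \left(-16\right) + z{\left(-9,-2 \right)} = \left(-61\right) \left(-16\right) + \frac{19 + 3 \left(-9\right)}{6 - 9} = 976 + \frac{19 - 27}{-3} = 976 - - \frac{8}{3} = 976 + \frac{8}{3} = \frac{2936}{3}$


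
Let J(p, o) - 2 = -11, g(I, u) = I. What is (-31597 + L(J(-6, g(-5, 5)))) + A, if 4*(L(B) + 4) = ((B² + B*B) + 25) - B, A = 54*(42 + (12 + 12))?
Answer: -27988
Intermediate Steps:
J(p, o) = -9 (J(p, o) = 2 - 11 = -9)
A = 3564 (A = 54*(42 + 24) = 54*66 = 3564)
L(B) = 9/4 + B²/2 - B/4 (L(B) = -4 + (((B² + B*B) + 25) - B)/4 = -4 + (((B² + B²) + 25) - B)/4 = -4 + ((2*B² + 25) - B)/4 = -4 + ((25 + 2*B²) - B)/4 = -4 + (25 - B + 2*B²)/4 = -4 + (25/4 + B²/2 - B/4) = 9/4 + B²/2 - B/4)
(-31597 + L(J(-6, g(-5, 5)))) + A = (-31597 + (9/4 + (½)*(-9)² - ¼*(-9))) + 3564 = (-31597 + (9/4 + (½)*81 + 9/4)) + 3564 = (-31597 + (9/4 + 81/2 + 9/4)) + 3564 = (-31597 + 45) + 3564 = -31552 + 3564 = -27988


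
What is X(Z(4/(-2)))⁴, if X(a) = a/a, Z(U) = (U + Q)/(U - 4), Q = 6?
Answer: 1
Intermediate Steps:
Z(U) = (6 + U)/(-4 + U) (Z(U) = (U + 6)/(U - 4) = (6 + U)/(-4 + U))
X(a) = 1
X(Z(4/(-2)))⁴ = 1⁴ = 1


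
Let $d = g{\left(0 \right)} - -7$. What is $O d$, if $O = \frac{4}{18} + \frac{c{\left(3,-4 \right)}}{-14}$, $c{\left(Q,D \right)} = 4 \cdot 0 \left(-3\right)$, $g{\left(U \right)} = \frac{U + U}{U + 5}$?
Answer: $\frac{14}{9} \approx 1.5556$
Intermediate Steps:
$g{\left(U \right)} = \frac{2 U}{5 + U}$
$d = 7$ ($d = 2 \cdot 0 \frac{1}{5 + 0} - -7 = 2 \cdot 0 \cdot \frac{1}{5} + 7 = 0 + 7 = 7$)
$c{\left(Q,D \right)} = 0$ ($c{\left(Q,D \right)} = 0 \left(-3\right) = 0$)
$O = \frac{2}{9}$ ($O = \frac{4}{18} + \frac{0}{-14} = 4 \cdot \frac{1}{18} + 0 \left(- \frac{1}{14}\right) = \frac{2}{9} + 0 = \frac{2}{9} \approx 0.22222$)
$O d = \frac{2}{9} \cdot 7 = \frac{14}{9}$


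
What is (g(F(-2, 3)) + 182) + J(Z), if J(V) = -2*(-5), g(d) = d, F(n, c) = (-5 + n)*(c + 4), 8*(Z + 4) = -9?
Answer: 143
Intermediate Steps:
Z = -41/8 (Z = -4 + (1/8)*(-9) = -4 - 9/8 = -41/8 ≈ -5.1250)
F(n, c) = (-5 + n)*(4 + c)
J(V) = 10
(g(F(-2, 3)) + 182) + J(Z) = ((-20 - 5*3 + 4*(-2) + 3*(-2)) + 182) + 10 = ((-20 - 15 - 8 - 6) + 182) + 10 = (-49 + 182) + 10 = 133 + 10 = 143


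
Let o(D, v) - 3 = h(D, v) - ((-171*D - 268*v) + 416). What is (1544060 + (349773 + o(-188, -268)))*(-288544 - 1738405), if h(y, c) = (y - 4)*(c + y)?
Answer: -3804583273000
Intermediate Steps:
h(y, c) = (-4 + y)*(c + y)
o(D, v) = -413 + D**2 + 167*D + 264*v + D*v (o(D, v) = 3 + ((D**2 - 4*v - 4*D + v*D) - ((-171*D - 268*v) + 416)) = 3 + ((D**2 - 4*v - 4*D + D*v) - ((-268*v - 171*D) + 416)) = 3 + ((D**2 - 4*D - 4*v + D*v) - (416 - 268*v - 171*D)) = 3 + ((D**2 - 4*D - 4*v + D*v) + (-416 + 171*D + 268*v)) = 3 + (-416 + D**2 + 167*D + 264*v + D*v) = -413 + D**2 + 167*D + 264*v + D*v)
(1544060 + (349773 + o(-188, -268)))*(-288544 - 1738405) = (1544060 + (349773 + (-413 + (-188)**2 + 167*(-188) + 264*(-268) - 188*(-268))))*(-288544 - 1738405) = (1544060 + (349773 + (-413 + 35344 - 31396 - 70752 + 50384)))*(-2026949) = (1544060 + (349773 - 16833))*(-2026949) = (1544060 + 332940)*(-2026949) = 1877000*(-2026949) = -3804583273000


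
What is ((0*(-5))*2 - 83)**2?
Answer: 6889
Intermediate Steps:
((0*(-5))*2 - 83)**2 = (0*2 - 83)**2 = (0 - 83)**2 = (-83)**2 = 6889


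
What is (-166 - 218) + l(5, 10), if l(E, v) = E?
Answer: -379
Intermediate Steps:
(-166 - 218) + l(5, 10) = (-166 - 218) + 5 = -384 + 5 = -379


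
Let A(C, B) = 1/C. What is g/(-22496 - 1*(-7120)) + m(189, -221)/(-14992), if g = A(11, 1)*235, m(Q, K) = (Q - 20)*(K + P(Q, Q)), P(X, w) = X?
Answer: 56947773/158480432 ≈ 0.35934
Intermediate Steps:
m(Q, K) = (-20 + Q)*(K + Q) (m(Q, K) = (Q - 20)*(K + Q) = (-20 + Q)*(K + Q))
g = 235/11 ≈ 21.364
g/(-22496 - 1*(-7120)) + m(189, -221)/(-14992) = 235/(11*(-22496 - 1*(-7120))) + (189² - 20*(-221) - 20*189 - 221*189)/(-14992) = 235/(11*(-22496 + 7120)) + (35721 + 4420 - 3780 - 41769)*(-1/14992) = (235/11)/(-15376) - 5408*(-1/14992) = (235/11)*(-1/15376) + 338/937 = -235/169136 + 338/937 = 56947773/158480432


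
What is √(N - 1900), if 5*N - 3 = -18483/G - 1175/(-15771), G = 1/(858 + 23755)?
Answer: I*√565763009576590455/78855 ≈ 9538.7*I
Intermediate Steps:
G = 1/24613 ≈ 4.0629e-5
N = -7174576059421/78855 (N = ⅗ + (-18483/1/24613 - 1175/(-15771))/5 = ⅗ + (-18483*24613 - 1175*(-1/15771))/5 = ⅗ + (-454922079 + 1175/15771)/5 = ⅗ + (⅕)*(-7174576106734/15771) = ⅗ - 7174576106734/78855 = -7174576059421/78855 ≈ -9.0984e+7)
√(N - 1900) = √(-7174576059421/78855 - 1900) = √(-7174725883921/78855) = I*√565763009576590455/78855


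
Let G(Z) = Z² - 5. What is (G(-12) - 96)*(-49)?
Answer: -2107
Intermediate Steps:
G(Z) = -5 + Z²
(G(-12) - 96)*(-49) = ((-5 + (-12)²) - 96)*(-49) = ((-5 + 144) - 96)*(-49) = (139 - 96)*(-49) = 43*(-49) = -2107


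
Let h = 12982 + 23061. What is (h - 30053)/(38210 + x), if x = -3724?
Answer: 2995/17243 ≈ 0.17369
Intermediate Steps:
h = 36043
(h - 30053)/(38210 + x) = (36043 - 30053)/(38210 - 3724) = 5990/34486 = 5990*(1/34486) = 2995/17243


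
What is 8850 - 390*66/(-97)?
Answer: 884190/97 ≈ 9115.4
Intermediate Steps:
8850 - 390*66/(-97) = 8850 - 390*66*(-1/97) = 8850 - 390*(-66)/97 = 8850 - 1*(-25740/97) = 8850 + 25740/97 = 884190/97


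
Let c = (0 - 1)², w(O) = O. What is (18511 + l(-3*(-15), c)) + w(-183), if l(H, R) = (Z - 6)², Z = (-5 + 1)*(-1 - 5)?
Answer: 18652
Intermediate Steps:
Z = 24 (Z = -4*(-6) = 24)
c = 1 (c = (-1)² = 1)
l(H, R) = 324 (l(H, R) = (24 - 6)² = 18² = 324)
(18511 + l(-3*(-15), c)) + w(-183) = (18511 + 324) - 183 = 18835 - 183 = 18652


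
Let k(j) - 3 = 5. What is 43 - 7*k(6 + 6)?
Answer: -13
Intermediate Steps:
k(j) = 8 (k(j) = 3 + 5 = 8)
43 - 7*k(6 + 6) = 43 - 7*8 = 43 - 56 = -13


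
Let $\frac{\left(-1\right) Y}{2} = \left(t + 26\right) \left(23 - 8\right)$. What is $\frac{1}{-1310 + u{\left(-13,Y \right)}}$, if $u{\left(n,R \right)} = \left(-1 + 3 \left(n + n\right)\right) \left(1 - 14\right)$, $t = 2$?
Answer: $- \frac{1}{283} \approx -0.0035336$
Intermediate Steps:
$Y = -840$ ($Y = - 2 \left(2 + 26\right) \left(23 - 8\right) = - 2 \cdot 28 \cdot 15 = \left(-2\right) 420 = -840$)
$u{\left(n,R \right)} = 13 - 78 n$ ($u{\left(n,R \right)} = \left(-1 + 3 \cdot 2 n\right) \left(-13\right) = \left(-1 + 6 n\right) \left(-13\right) = 13 - 78 n$)
$\frac{1}{-1310 + u{\left(-13,Y \right)}} = \frac{1}{-1310 + \left(13 - -1014\right)} = \frac{1}{-1310 + \left(13 + 1014\right)} = \frac{1}{-1310 + 1027} = \frac{1}{-283} = - \frac{1}{283}$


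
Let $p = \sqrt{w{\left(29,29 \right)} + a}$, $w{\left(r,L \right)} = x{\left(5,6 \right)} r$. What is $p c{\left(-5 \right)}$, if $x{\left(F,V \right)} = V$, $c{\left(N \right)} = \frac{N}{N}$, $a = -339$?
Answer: $i \sqrt{165} \approx 12.845 i$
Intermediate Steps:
$c{\left(N \right)} = 1$
$w{\left(r,L \right)} = 6 r$
$p = i \sqrt{165}$ ($p = \sqrt{6 \cdot 29 - 339} = \sqrt{174 - 339} = \sqrt{-165} = i \sqrt{165} \approx 12.845 i$)
$p c{\left(-5 \right)} = i \sqrt{165} \cdot 1 = i \sqrt{165}$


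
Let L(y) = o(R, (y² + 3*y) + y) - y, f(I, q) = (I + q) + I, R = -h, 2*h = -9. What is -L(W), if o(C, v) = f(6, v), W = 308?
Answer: -95800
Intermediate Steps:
h = -9/2 (h = (½)*(-9) = -9/2 ≈ -4.5000)
R = 9/2 (R = -1*(-9/2) = 9/2 ≈ 4.5000)
f(I, q) = q + 2*I
o(C, v) = 12 + v (o(C, v) = v + 2*6 = v + 12 = 12 + v)
L(y) = 12 + y² + 3*y (L(y) = (12 + ((y² + 3*y) + y)) - y = (12 + (y² + 4*y)) - y = (12 + y² + 4*y) - y = 12 + y² + 3*y)
-L(W) = -(12 - 1*308 + 308*(4 + 308)) = -(12 - 308 + 308*312) = -(12 - 308 + 96096) = -1*95800 = -95800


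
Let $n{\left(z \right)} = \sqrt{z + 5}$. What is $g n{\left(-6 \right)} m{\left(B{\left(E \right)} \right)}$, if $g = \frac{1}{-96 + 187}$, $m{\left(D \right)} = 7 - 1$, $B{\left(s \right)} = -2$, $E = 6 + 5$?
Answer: $\frac{6 i}{91} \approx 0.065934 i$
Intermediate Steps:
$E = 11$
$n{\left(z \right)} = \sqrt{5 + z}$
$m{\left(D \right)} = 6$ ($m{\left(D \right)} = 7 - 1 = 6$)
$g = \frac{1}{91} \approx 0.010989$
$g n{\left(-6 \right)} m{\left(B{\left(E \right)} \right)} = \frac{\sqrt{5 - 6}}{91} \cdot 6 = \frac{\sqrt{-1}}{91} \cdot 6 = \frac{i}{91} \cdot 6 = \frac{6 i}{91}$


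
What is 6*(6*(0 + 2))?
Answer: 72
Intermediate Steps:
6*(6*(0 + 2)) = 6*(6*2) = 6*12 = 72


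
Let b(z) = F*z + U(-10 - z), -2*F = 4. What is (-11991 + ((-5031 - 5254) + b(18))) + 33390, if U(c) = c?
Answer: 11050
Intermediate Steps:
F = -2 (F = -½*4 = -2)
b(z) = -10 - 3*z (b(z) = -2*z + (-10 - z) = -10 - 3*z)
(-11991 + ((-5031 - 5254) + b(18))) + 33390 = (-11991 + ((-5031 - 5254) + (-10 - 3*18))) + 33390 = (-11991 + (-10285 + (-10 - 54))) + 33390 = (-11991 + (-10285 - 64)) + 33390 = (-11991 - 10349) + 33390 = -22340 + 33390 = 11050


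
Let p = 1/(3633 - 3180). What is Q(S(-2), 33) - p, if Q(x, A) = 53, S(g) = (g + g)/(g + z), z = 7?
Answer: 24008/453 ≈ 52.998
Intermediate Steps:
p = 1/453 ≈ 0.0022075
S(g) = 2*g/(7 + g) (S(g) = (g + g)/(g + 7) = (2*g)/(7 + g) = 2*g/(7 + g))
Q(S(-2), 33) - p = 53 - 1*1/453 = 53 - 1/453 = 24008/453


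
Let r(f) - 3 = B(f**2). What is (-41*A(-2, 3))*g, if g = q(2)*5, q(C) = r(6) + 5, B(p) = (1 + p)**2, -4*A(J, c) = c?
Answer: 846855/4 ≈ 2.1171e+5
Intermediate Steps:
A(J, c) = -c/4
r(f) = 3 + (1 + f**2)**2
q(C) = 1377 (q(C) = (3 + (1 + 6**2)**2) + 5 = (3 + (1 + 36)**2) + 5 = (3 + 37**2) + 5 = (3 + 1369) + 5 = 1372 + 5 = 1377)
g = 6885 (g = 1377*5 = 6885)
(-41*A(-2, 3))*g = -(-41)*3/4*6885 = -41*(-3/4)*6885 = (123/4)*6885 = 846855/4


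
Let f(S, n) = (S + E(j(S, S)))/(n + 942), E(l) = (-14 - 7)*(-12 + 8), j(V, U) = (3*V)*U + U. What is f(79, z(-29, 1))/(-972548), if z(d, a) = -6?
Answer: -163/910304928 ≈ -1.7906e-7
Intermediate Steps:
j(V, U) = U + 3*U*V (j(V, U) = 3*U*V + U = U + 3*U*V)
E(l) = 84 (E(l) = -21*(-4) = 84)
f(S, n) = (84 + S)/(942 + n) (f(S, n) = (S + 84)/(n + 942) = (84 + S)/(942 + n))
f(79, z(-29, 1))/(-972548) = ((84 + 79)/(942 - 6))/(-972548) = (163/936)*(-1/972548) = -163/910304928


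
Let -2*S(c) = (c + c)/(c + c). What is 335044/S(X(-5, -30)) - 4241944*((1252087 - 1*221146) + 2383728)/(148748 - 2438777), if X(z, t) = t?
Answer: 616681605904/109049 ≈ 5.6551e+6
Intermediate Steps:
S(c) = -½ (S(c) = -(c + c)/(2*(c + c)) = -2*c/(2*(2*c)) = -2*c*1/(2*c)/2 = -½*1 = -½)
335044/S(X(-5, -30)) - 4241944*((1252087 - 1*221146) + 2383728)/(148748 - 2438777) = 335044/(-½) - 4241944*((1252087 - 1*221146) + 2383728)/(148748 - 2438777) = 335044*(-2) - 4241944/((-2290029/((1252087 - 221146) + 2383728))) = -670088 - 4241944/((-2290029/(1030941 + 2383728))) = -670088 - 4241944/((-2290029/3414669)) = -670088 - 4241944/((-2290029*1/3414669)) = -670088 - 4241944/(-763343/1138223) = -670088 - 4241944*(-1138223/763343) = -670088 + 689754032216/109049 = 616681605904/109049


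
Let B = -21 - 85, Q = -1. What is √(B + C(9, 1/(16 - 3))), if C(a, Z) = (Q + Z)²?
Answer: I*√17770/13 ≈ 10.254*I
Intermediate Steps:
B = -106
C(a, Z) = (-1 + Z)²
√(B + C(9, 1/(16 - 3))) = √(-106 + (-1 + 1/(16 - 3))²) = √(-106 + (-1 + 1/13)²) = √(-106 + (-12/13)²) = √(-106 + 144/169) = √(-17770/169) = I*√17770/13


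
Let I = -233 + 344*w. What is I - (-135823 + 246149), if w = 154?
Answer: -57583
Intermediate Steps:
I = 52743 (I = -233 + 344*154 = -233 + 52976 = 52743)
I - (-135823 + 246149) = 52743 - (-135823 + 246149) = 52743 - 1*110326 = 52743 - 110326 = -57583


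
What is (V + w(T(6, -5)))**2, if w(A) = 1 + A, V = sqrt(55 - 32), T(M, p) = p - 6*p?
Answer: (26 + sqrt(23))**2 ≈ 948.38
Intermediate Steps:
T(M, p) = -5*p (T(M, p) = p - 6*p = -5*p)
V = sqrt(23) ≈ 4.7958
(V + w(T(6, -5)))**2 = (sqrt(23) + (1 - 5*(-5)))**2 = (sqrt(23) + (1 + 25))**2 = (sqrt(23) + 26)**2 = (26 + sqrt(23))**2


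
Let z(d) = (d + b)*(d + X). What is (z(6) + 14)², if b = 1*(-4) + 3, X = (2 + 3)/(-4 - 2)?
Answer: 57121/36 ≈ 1586.7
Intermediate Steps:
X = -⅚ (X = 5/(-6) = 5*(-⅙) = -⅚ ≈ -0.83333)
b = -1 (b = -4 + 3 = -1)
z(d) = (-1 + d)*(-⅚ + d) (z(d) = (d - 1)*(d - ⅚) = (-1 + d)*(-⅚ + d))
(z(6) + 14)² = ((⅚ + 6² - 11/6*6) + 14)² = ((⅚ + 36 - 11) + 14)² = (155/6 + 14)² = (239/6)² = 57121/36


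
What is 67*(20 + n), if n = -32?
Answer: -804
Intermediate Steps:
67*(20 + n) = 67*(20 - 32) = 67*(-12) = -804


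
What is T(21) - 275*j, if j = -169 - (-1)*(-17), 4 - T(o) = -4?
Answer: 51158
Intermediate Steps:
T(o) = 8 (T(o) = 4 - 1*(-4) = 4 + 4 = 8)
j = -186 (j = -169 - 1*17 = -169 - 17 = -186)
T(21) - 275*j = 8 - 275*(-186) = 8 + 51150 = 51158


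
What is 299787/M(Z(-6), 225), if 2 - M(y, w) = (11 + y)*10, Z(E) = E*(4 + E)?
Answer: -99929/76 ≈ -1314.9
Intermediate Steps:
M(y, w) = -108 - 10*y (M(y, w) = 2 - (11 + y)*10 = 2 - (110 + 10*y) = 2 + (-110 - 10*y) = -108 - 10*y)
299787/M(Z(-6), 225) = 299787/(-108 - (-60)*(4 - 6)) = 299787/(-108 - (-60)*(-2)) = 299787/(-108 - 10*12) = 299787/(-108 - 120) = 299787/(-228) = 299787*(-1/228) = -99929/76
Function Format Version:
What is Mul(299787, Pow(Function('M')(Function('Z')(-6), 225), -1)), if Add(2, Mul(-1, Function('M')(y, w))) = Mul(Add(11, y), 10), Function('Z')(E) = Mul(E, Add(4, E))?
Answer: Rational(-99929, 76) ≈ -1314.9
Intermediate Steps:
Function('M')(y, w) = Add(-108, Mul(-10, y)) (Function('M')(y, w) = Add(2, Mul(-1, Mul(Add(11, y), 10))) = Add(2, Mul(-1, Add(110, Mul(10, y)))) = Add(2, Add(-110, Mul(-10, y))) = Add(-108, Mul(-10, y)))
Mul(299787, Pow(Function('M')(Function('Z')(-6), 225), -1)) = Mul(299787, Pow(Add(-108, Mul(-10, Mul(-6, Add(4, -6)))), -1)) = Mul(299787, Pow(Add(-108, Mul(-10, Mul(-6, -2))), -1)) = Mul(299787, Pow(Add(-108, Mul(-10, 12)), -1)) = Mul(299787, Pow(Add(-108, -120), -1)) = Mul(299787, Pow(-228, -1)) = Mul(299787, Rational(-1, 228)) = Rational(-99929, 76)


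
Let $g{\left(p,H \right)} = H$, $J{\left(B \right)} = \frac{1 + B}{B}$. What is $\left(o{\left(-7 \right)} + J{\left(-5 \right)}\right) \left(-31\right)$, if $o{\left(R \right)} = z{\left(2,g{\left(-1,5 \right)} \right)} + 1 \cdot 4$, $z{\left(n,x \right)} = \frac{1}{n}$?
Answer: $- \frac{1643}{10} \approx -164.3$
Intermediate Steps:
$J{\left(B \right)} = \frac{1 + B}{B}$
$o{\left(R \right)} = \frac{9}{2}$ ($o{\left(R \right)} = \frac{1}{2} + 1 \cdot 4 = \frac{1}{2} + 4 = \frac{9}{2}$)
$\left(o{\left(-7 \right)} + J{\left(-5 \right)}\right) \left(-31\right) = \left(\frac{9}{2} + \frac{1 - 5}{-5}\right) \left(-31\right) = \left(\frac{9}{2} - - \frac{4}{5}\right) \left(-31\right) = \left(\frac{9}{2} + \frac{4}{5}\right) \left(-31\right) = \frac{53}{10} \left(-31\right) = - \frac{1643}{10}$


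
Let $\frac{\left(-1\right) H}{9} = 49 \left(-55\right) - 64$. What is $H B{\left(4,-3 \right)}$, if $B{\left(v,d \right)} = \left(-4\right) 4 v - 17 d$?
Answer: $-322803$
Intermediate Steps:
$B{\left(v,d \right)} = - 17 d - 16 v$ ($B{\left(v,d \right)} = - 16 v - 17 d = - 17 d - 16 v$)
$H = 24831$ ($H = - 9 \left(49 \left(-55\right) - 64\right) = - 9 \left(-2695 - 64\right) = \left(-9\right) \left(-2759\right) = 24831$)
$H B{\left(4,-3 \right)} = 24831 \left(\left(-17\right) \left(-3\right) - 64\right) = 24831 \left(51 - 64\right) = 24831 \left(-13\right) = -322803$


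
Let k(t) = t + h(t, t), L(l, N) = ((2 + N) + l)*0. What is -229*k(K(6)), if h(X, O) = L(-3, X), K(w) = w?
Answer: -1374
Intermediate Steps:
L(l, N) = 0 (L(l, N) = (2 + N + l)*0 = 0)
h(X, O) = 0
k(t) = t (k(t) = t + 0 = t)
-229*k(K(6)) = -229*6 = -1374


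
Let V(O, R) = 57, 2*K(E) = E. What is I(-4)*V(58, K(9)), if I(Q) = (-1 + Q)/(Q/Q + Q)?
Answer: 95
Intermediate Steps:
K(E) = E/2
I(Q) = (-1 + Q)/(1 + Q)
I(-4)*V(58, K(9)) = ((-1 - 4)/(1 - 4))*57 = (-5/(-3))*57 = -⅓*(-5)*57 = (5/3)*57 = 95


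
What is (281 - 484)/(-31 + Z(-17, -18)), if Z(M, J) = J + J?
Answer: 203/67 ≈ 3.0299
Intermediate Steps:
Z(M, J) = 2*J
(281 - 484)/(-31 + Z(-17, -18)) = (281 - 484)/(-31 + 2*(-18)) = -203/(-31 - 36) = -203/(-67) = -203*(-1/67) = 203/67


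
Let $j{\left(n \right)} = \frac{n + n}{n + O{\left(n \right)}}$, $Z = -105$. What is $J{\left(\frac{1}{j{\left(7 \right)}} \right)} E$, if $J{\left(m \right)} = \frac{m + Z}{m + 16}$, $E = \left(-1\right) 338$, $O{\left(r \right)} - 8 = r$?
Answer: $\frac{244712}{123} \approx 1989.5$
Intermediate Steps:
$O{\left(r \right)} = 8 + r$
$j{\left(n \right)} = \frac{2 n}{8 + 2 n}$ ($j{\left(n \right)} = \frac{n + n}{n + \left(8 + n\right)} = \frac{2 n}{8 + 2 n}$)
$E = -338$
$J{\left(m \right)} = \frac{-105 + m}{16 + m}$ ($J{\left(m \right)} = \frac{m - 105}{m + 16} = \frac{-105 + m}{16 + m}$)
$J{\left(\frac{1}{j{\left(7 \right)}} \right)} E = \frac{-105 + \frac{1}{7 \frac{1}{4 + 7}}}{16 + \frac{1}{7 \frac{1}{4 + 7}}} \left(-338\right) = \frac{-105 + \frac{1}{7 \cdot \frac{1}{11}}}{16 + \frac{1}{7 \cdot \frac{1}{11}}} \left(-338\right) = \frac{-105 + \frac{1}{\frac{7}{11}}}{16 + \frac{1}{\frac{7}{11}}} \left(-338\right) = \frac{-105 + \frac{11}{7}}{16 + \frac{11}{7}} \left(-338\right) = \frac{1}{\frac{123}{7}} \left(- \frac{724}{7}\right) \left(-338\right) = \frac{7}{123} \left(- \frac{724}{7}\right) \left(-338\right) = \left(- \frac{724}{123}\right) \left(-338\right) = \frac{244712}{123}$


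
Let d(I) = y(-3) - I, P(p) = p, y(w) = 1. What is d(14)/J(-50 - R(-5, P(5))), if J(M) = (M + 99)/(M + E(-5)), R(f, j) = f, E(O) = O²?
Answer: 130/27 ≈ 4.8148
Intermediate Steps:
d(I) = 1 - I
J(M) = (99 + M)/(25 + M) (J(M) = (M + 99)/(M + (-5)²) = (99 + M)/(M + 25) = (99 + M)/(25 + M))
d(14)/J(-50 - R(-5, P(5))) = (1 - 1*14)/(((99 + (-50 - 1*(-5)))/(25 + (-50 - 1*(-5))))) = (1 - 14)/(((99 + (-50 + 5))/(25 + (-50 + 5)))) = -13*(25 - 45)/(99 - 45) = -13/(54/(-20)) = -13/((-1/20*54)) = -13/(-27/10) = -13*(-10/27) = 130/27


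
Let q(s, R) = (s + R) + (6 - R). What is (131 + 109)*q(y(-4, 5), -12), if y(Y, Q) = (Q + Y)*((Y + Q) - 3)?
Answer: 960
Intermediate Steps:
y(Y, Q) = (Q + Y)*(-3 + Q + Y) (y(Y, Q) = (Q + Y)*((Q + Y) - 3) = (Q + Y)*(-3 + Q + Y))
q(s, R) = 6 + s (q(s, R) = (R + s) + (6 - R) = 6 + s)
(131 + 109)*q(y(-4, 5), -12) = (131 + 109)*(6 + (5² + (-4)² - 3*5 - 3*(-4) + 2*5*(-4))) = 240*(6 + (25 + 16 - 15 + 12 - 40)) = 240*(6 - 2) = 240*4 = 960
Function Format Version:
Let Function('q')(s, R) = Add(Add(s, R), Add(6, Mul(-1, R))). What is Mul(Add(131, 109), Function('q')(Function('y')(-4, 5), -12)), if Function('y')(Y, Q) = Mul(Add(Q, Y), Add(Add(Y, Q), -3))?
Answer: 960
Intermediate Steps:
Function('y')(Y, Q) = Mul(Add(Q, Y), Add(-3, Q, Y)) (Function('y')(Y, Q) = Mul(Add(Q, Y), Add(Add(Q, Y), -3)) = Mul(Add(Q, Y), Add(-3, Q, Y)))
Function('q')(s, R) = Add(6, s) (Function('q')(s, R) = Add(Add(R, s), Add(6, Mul(-1, R))) = Add(6, s))
Mul(Add(131, 109), Function('q')(Function('y')(-4, 5), -12)) = Mul(Add(131, 109), Add(6, Add(Pow(5, 2), Pow(-4, 2), Mul(-3, 5), Mul(-3, -4), Mul(2, 5, -4)))) = Mul(240, Add(6, Add(25, 16, -15, 12, -40))) = Mul(240, Add(6, -2)) = Mul(240, 4) = 960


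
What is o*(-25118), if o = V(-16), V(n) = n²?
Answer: -6430208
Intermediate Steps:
o = 256 (o = (-16)² = 256)
o*(-25118) = 256*(-25118) = -6430208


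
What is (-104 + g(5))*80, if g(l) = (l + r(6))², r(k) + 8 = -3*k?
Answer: 26960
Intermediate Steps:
r(k) = -8 - 3*k
g(l) = (-26 + l)² (g(l) = (l + (-8 - 3*6))² = (l + (-8 - 18))² = (l - 26)² = (-26 + l)²)
(-104 + g(5))*80 = (-104 + (-26 + 5)²)*80 = (-104 + (-21)²)*80 = (-104 + 441)*80 = 337*80 = 26960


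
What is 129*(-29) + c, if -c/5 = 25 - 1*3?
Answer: -3851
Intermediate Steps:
c = -110 (c = -5*(25 - 1*3) = -5*(25 - 3) = -5*22 = -110)
129*(-29) + c = 129*(-29) - 110 = -3741 - 110 = -3851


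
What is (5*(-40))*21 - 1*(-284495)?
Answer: 280295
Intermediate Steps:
(5*(-40))*21 - 1*(-284495) = -200*21 + 284495 = -4200 + 284495 = 280295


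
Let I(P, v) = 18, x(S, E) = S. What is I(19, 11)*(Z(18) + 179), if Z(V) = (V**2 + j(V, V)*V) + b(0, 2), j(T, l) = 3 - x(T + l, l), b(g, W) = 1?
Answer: -1620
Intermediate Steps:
j(T, l) = 3 - T - l (j(T, l) = 3 - (T + l) = 3 + (-T - l) = 3 - T - l)
Z(V) = 1 + V**2 + V*(3 - 2*V) (Z(V) = (V**2 + (3 - V - V)*V) + 1 = (V**2 + (3 - 2*V)*V) + 1 = (V**2 + V*(3 - 2*V)) + 1 = 1 + V**2 + V*(3 - 2*V))
I(19, 11)*(Z(18) + 179) = 18*((1 - 1*18**2 + 3*18) + 179) = 18*((1 - 1*324 + 54) + 179) = 18*((1 - 324 + 54) + 179) = 18*(-269 + 179) = 18*(-90) = -1620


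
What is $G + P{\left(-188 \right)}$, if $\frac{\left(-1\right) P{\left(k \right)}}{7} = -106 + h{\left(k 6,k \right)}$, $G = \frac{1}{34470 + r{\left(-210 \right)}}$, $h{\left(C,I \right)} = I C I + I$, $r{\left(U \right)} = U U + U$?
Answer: $\frac{21868574177521}{78360} \approx 2.7908 \cdot 10^{8}$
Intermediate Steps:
$r{\left(U \right)} = U + U^{2}$ ($r{\left(U \right)} = U^{2} + U = U + U^{2}$)
$h{\left(C,I \right)} = I + C I^{2}$ ($h{\left(C,I \right)} = C I I + I = C I^{2} + I = I + C I^{2}$)
$G = \frac{1}{78360}$ ($G = \frac{1}{34470 - 210 \left(1 - 210\right)} = \frac{1}{34470 - -43890} = \frac{1}{34470 + 43890} = \frac{1}{78360} \approx 1.2762 \cdot 10^{-5}$)
$P{\left(k \right)} = 742 - 7 k \left(1 + 6 k^{2}\right)$ ($P{\left(k \right)} = - 7 \left(-106 + k \left(1 + k 6 k\right)\right) = - 7 \left(-106 + k \left(1 + 6 k k\right)\right) = - 7 \left(-106 + k \left(1 + 6 k^{2}\right)\right) = 742 - 7 k \left(1 + 6 k^{2}\right)$)
$G + P{\left(-188 \right)} = \frac{1}{78360} - \left(-2058 - 279076224\right) = \frac{1}{78360} + \left(742 - -279076224 + 1316\right) = \frac{1}{78360} + \left(742 + 279076224 + 1316\right) = \frac{1}{78360} + 279078282 = \frac{21868574177521}{78360}$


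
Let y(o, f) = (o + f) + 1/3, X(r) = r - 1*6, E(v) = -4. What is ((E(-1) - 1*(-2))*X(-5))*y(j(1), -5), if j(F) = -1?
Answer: -374/3 ≈ -124.67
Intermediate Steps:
X(r) = -6 + r (X(r) = r - 6 = -6 + r)
y(o, f) = ⅓ + f + o (y(o, f) = (f + o) + ⅓ = ⅓ + f + o)
((E(-1) - 1*(-2))*X(-5))*y(j(1), -5) = ((-4 - 1*(-2))*(-6 - 5))*(⅓ - 5 - 1) = ((-4 + 2)*(-11))*(-17/3) = -2*(-11)*(-17/3) = 22*(-17/3) = -374/3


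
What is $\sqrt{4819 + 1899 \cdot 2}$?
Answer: $\sqrt{8617} \approx 92.828$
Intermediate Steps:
$\sqrt{4819 + 1899 \cdot 2} = \sqrt{4819 + 3798} = \sqrt{8617}$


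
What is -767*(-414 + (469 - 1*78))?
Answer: 17641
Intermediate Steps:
-767*(-414 + (469 - 1*78)) = -767*(-414 + (469 - 78)) = -767*(-414 + 391) = -767*(-23) = 17641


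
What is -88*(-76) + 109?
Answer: 6797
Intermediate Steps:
-88*(-76) + 109 = 6688 + 109 = 6797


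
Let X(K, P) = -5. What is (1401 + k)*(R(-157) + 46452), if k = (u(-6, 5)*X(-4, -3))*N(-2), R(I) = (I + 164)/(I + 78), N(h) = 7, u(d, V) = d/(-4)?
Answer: 9897183597/158 ≈ 6.2640e+7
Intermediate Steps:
u(d, V) = -d/4 (u(d, V) = d*(-¼) = -d/4)
R(I) = (164 + I)/(78 + I)
k = -105/2 (k = (-¼*(-6)*(-5))*7 = ((3/2)*(-5))*7 = -15/2*7 = -105/2 ≈ -52.500)
(1401 + k)*(R(-157) + 46452) = (1401 - 105/2)*((164 - 157)/(78 - 157) + 46452) = 2697*(7/(-79) + 46452)/2 = 2697*(-1/79*7 + 46452)/2 = 2697*(-7/79 + 46452)/2 = (2697/2)*(3669701/79) = 9897183597/158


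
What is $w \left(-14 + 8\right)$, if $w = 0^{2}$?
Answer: $0$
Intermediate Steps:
$w = 0$
$w \left(-14 + 8\right) = 0 \left(-14 + 8\right) = 0 \left(-6\right) = 0$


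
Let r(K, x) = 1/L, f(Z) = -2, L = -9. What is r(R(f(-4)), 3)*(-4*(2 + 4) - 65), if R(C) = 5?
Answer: 89/9 ≈ 9.8889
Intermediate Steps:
r(K, x) = -⅑ (r(K, x) = 1/(-9) = -⅑)
r(R(f(-4)), 3)*(-4*(2 + 4) - 65) = -(-4*(2 + 4) - 65)/9 = -(-4*6 - 65)/9 = -(-24 - 65)/9 = -⅑*(-89) = 89/9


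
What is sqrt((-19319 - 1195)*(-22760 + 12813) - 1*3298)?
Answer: 2*sqrt(51012365) ≈ 14285.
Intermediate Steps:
sqrt((-19319 - 1195)*(-22760 + 12813) - 1*3298) = sqrt(-20514*(-9947) - 3298) = sqrt(204052758 - 3298) = sqrt(204049460) = 2*sqrt(51012365)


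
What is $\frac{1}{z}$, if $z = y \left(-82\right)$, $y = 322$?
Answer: $- \frac{1}{26404} \approx -3.7873 \cdot 10^{-5}$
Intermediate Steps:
$z = -26404$ ($z = 322 \left(-82\right) = -26404$)
$\frac{1}{z} = \frac{1}{-26404} = - \frac{1}{26404}$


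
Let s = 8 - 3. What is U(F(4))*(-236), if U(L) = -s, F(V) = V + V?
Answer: 1180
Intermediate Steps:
s = 5
F(V) = 2*V
U(L) = -5 (U(L) = -1*5 = -5)
U(F(4))*(-236) = -5*(-236) = 1180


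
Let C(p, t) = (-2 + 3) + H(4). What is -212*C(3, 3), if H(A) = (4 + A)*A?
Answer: -6996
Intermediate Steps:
H(A) = A*(4 + A)
C(p, t) = 33 (C(p, t) = (-2 + 3) + 4*(4 + 4) = 1 + 4*8 = 1 + 32 = 33)
-212*C(3, 3) = -212*33 = -6996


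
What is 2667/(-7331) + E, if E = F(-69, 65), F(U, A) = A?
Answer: 473848/7331 ≈ 64.636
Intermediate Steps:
E = 65
2667/(-7331) + E = 2667/(-7331) + 65 = 2667*(-1/7331) + 65 = -2667/7331 + 65 = 473848/7331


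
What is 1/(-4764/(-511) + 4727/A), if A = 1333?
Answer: 681163/8765909 ≈ 0.077706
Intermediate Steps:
1/(-4764/(-511) + 4727/A) = 1/(-4764/(-511) + 4727/1333) = 1/(-4764*(-1/511) + 4727*(1/1333)) = 1/(4764/511 + 4727/1333) = 1/(8765909/681163) = 681163/8765909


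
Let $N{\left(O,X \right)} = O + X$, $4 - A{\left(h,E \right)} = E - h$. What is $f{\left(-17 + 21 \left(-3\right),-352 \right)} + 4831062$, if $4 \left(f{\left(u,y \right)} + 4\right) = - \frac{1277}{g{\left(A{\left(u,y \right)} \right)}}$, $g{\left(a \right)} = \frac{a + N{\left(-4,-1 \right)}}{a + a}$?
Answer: $\frac{1309040492}{271} \approx 4.8304 \cdot 10^{6}$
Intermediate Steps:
$A{\left(h,E \right)} = 4 + h - E$ ($A{\left(h,E \right)} = 4 - \left(E - h\right) = 4 + h - E$)
$g{\left(a \right)} = \frac{-5 + a}{2 a}$ ($g{\left(a \right)} = \frac{a - 5}{a + a} = \frac{a - 5}{2 a} = \left(-5 + a\right) \frac{1}{2 a} = \frac{-5 + a}{2 a}$)
$f{\left(u,y \right)} = -4 - \frac{1277 \left(4 + u - y\right)}{2 \left(-1 + u - y\right)}$ ($f{\left(u,y \right)} = -4 + \frac{\left(-1277\right) \frac{1}{\frac{1}{2} \frac{1}{4 + u - y} \left(-5 + \left(4 + u - y\right)\right)}}{4} = -4 + \frac{\left(-1277\right) \frac{1}{\frac{1}{2} \frac{1}{4 + u - y} \left(-1 + u - y\right)}}{4} = -4 + \frac{\left(-1277\right) \frac{2 \left(4 + u - y\right)}{-1 + u - y}}{4} = -4 + \frac{\left(-2554\right) \frac{1}{-1 + u - y} \left(4 + u - y\right)}{4} = -4 - \frac{1277 \left(4 + u - y\right)}{2 \left(-1 + u - y\right)}$)
$f{\left(-17 + 21 \left(-3\right),-352 \right)} + 4831062 = \frac{5 \left(1020 - -90464 + 257 \left(-17 + 21 \left(-3\right)\right)\right)}{2 \left(1 - 352 - \left(-17 + 21 \left(-3\right)\right)\right)} + 4831062 = \frac{5 \left(1020 + 90464 + 257 \left(-17 - 63\right)\right)}{2 \left(1 - 352 - \left(-17 - 63\right)\right)} + 4831062 = \frac{5 \left(1020 + 90464 + 257 \left(-80\right)\right)}{2 \left(1 - 352 - -80\right)} + 4831062 = \frac{5 \left(1020 + 90464 - 20560\right)}{2 \left(1 - 352 + 80\right)} + 4831062 = \frac{5}{2} \frac{1}{-271} \cdot 70924 + 4831062 = \frac{5}{2} \left(- \frac{1}{271}\right) 70924 + 4831062 = - \frac{177310}{271} + 4831062 = \frac{1309040492}{271}$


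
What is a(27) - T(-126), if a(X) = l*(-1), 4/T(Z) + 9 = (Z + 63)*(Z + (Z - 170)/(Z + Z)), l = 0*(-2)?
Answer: -4/7855 ≈ -0.00050923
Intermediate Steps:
l = 0
T(Z) = 4/(-9 + (63 + Z)*(Z + (-170 + Z)/(2*Z))) (T(Z) = 4/(-9 + (Z + 63)*(Z + (Z - 170)/(Z + Z))) = 4/(-9 + (63 + Z)*(Z + (-170 + Z)/((2*Z)))) = 4/(-9 + (63 + Z)*(Z + (-170 + Z)*(1/(2*Z)))) = 4/(-9 + (63 + Z)*(Z + (-170 + Z)/(2*Z))))
a(X) = 0 (a(X) = 0*(-1) = 0)
a(27) - T(-126) = 0 - 8*(-126)/(-10710 - 125*(-126) + 2*(-126)**3 + 127*(-126)**2) = 0 - 8*(-126)/(-10710 + 15750 + 2*(-2000376) + 127*15876) = 0 - 8*(-126)/(-10710 + 15750 - 4000752 + 2016252) = 0 - 8*(-126)/(-1979460) = 0 - 8*(-126)*(-1)/1979460 = 0 - 1*4/7855 = 0 - 4/7855 = -4/7855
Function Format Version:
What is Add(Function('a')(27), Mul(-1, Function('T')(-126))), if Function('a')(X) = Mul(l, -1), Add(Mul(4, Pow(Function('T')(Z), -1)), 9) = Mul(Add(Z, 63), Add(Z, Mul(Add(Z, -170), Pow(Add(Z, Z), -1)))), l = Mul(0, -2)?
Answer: Rational(-4, 7855) ≈ -0.00050923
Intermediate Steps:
l = 0
Function('T')(Z) = Mul(4, Pow(Add(-9, Mul(Add(63, Z), Add(Z, Mul(Rational(1, 2), Pow(Z, -1), Add(-170, Z))))), -1)) (Function('T')(Z) = Mul(4, Pow(Add(-9, Mul(Add(Z, 63), Add(Z, Mul(Add(Z, -170), Pow(Add(Z, Z), -1))))), -1)) = Mul(4, Pow(Add(-9, Mul(Add(63, Z), Add(Z, Mul(Add(-170, Z), Pow(Mul(2, Z), -1))))), -1)) = Mul(4, Pow(Add(-9, Mul(Add(63, Z), Add(Z, Mul(Add(-170, Z), Mul(Rational(1, 2), Pow(Z, -1)))))), -1)) = Mul(4, Pow(Add(-9, Mul(Add(63, Z), Add(Z, Mul(Rational(1, 2), Pow(Z, -1), Add(-170, Z))))), -1)))
Function('a')(X) = 0 (Function('a')(X) = Mul(0, -1) = 0)
Add(Function('a')(27), Mul(-1, Function('T')(-126))) = Add(0, Mul(-1, Mul(8, -126, Pow(Add(-10710, Mul(-125, -126), Mul(2, Pow(-126, 3)), Mul(127, Pow(-126, 2))), -1)))) = Add(0, Mul(-1, Mul(8, -126, Pow(Add(-10710, 15750, Mul(2, -2000376), Mul(127, 15876)), -1)))) = Add(0, Mul(-1, Mul(8, -126, Pow(Add(-10710, 15750, -4000752, 2016252), -1)))) = Add(0, Mul(-1, Mul(8, -126, Pow(-1979460, -1)))) = Add(0, Mul(-1, Mul(8, -126, Rational(-1, 1979460)))) = Add(0, Mul(-1, Rational(4, 7855))) = Add(0, Rational(-4, 7855)) = Rational(-4, 7855)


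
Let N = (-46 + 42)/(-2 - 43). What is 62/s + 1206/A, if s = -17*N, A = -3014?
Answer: -2122767/51238 ≈ -41.430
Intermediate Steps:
N = 4/45 (N = -4/(-45) = -4*(-1/45) = 4/45 ≈ 0.088889)
s = -68/45 (s = -17*4/45 = -68/45 ≈ -1.5111)
62/s + 1206/A = 62/(-68/45) + 1206/(-3014) = 62*(-45/68) + 1206*(-1/3014) = -1395/34 - 603/1507 = -2122767/51238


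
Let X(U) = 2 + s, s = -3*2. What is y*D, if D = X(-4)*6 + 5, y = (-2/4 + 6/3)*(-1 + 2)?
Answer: -57/2 ≈ -28.500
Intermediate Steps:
s = -6
X(U) = -4 (X(U) = 2 - 6 = -4)
y = 3/2 (y = (-2*¼ + 6*(⅓))*1 = (-½ + 2)*1 = (3/2)*1 = 3/2 ≈ 1.5000)
D = -19 (D = -4*6 + 5 = -24 + 5 = -19)
y*D = (3/2)*(-19) = -57/2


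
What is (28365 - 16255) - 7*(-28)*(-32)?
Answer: 5838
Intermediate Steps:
(28365 - 16255) - 7*(-28)*(-32) = 12110 + 196*(-32) = 12110 - 6272 = 5838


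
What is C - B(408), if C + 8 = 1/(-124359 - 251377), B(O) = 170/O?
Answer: -9487337/1127208 ≈ -8.4167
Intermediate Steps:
C = -3005889/375736 (C = -8 + 1/(-124359 - 251377) = -8 + 1/(-375736) = -8 - 1/375736 = -3005889/375736 ≈ -8.0000)
C - B(408) = -3005889/375736 - 170/408 = -3005889/375736 - 1*5/12 = -3005889/375736 - 5/12 = -9487337/1127208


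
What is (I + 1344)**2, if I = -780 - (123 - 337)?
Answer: 605284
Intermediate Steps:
I = -566 (I = -780 - 1*(-214) = -780 + 214 = -566)
(I + 1344)**2 = (-566 + 1344)**2 = 778**2 = 605284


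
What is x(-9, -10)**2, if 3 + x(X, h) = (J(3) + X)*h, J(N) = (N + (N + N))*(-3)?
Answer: 127449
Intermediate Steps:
J(N) = -9*N (J(N) = (N + 2*N)*(-3) = (3*N)*(-3) = -9*N)
x(X, h) = -3 + h*(-27 + X) (x(X, h) = -3 + (-9*3 + X)*h = -3 + (-27 + X)*h = -3 + h*(-27 + X))
x(-9, -10)**2 = (-3 - 27*(-10) - 9*(-10))**2 = (-3 + 270 + 90)**2 = 357**2 = 127449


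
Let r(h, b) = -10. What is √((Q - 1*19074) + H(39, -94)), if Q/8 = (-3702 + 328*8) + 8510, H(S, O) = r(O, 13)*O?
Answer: √41322 ≈ 203.28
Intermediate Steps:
H(S, O) = -10*O
Q = 59456 (Q = 8*((-3702 + 328*8) + 8510) = 8*((-3702 + 2624) + 8510) = 8*(-1078 + 8510) = 8*7432 = 59456)
√((Q - 1*19074) + H(39, -94)) = √((59456 - 1*19074) - 10*(-94)) = √((59456 - 19074) + 940) = √(40382 + 940) = √41322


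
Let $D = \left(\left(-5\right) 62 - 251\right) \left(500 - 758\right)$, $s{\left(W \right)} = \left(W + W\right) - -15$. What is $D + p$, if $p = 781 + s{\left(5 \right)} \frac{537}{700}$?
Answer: $\frac{4075069}{28} \approx 1.4554 \cdot 10^{5}$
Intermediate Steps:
$s{\left(W \right)} = 15 + 2 W$ ($s{\left(W \right)} = 2 W + 15 = 15 + 2 W$)
$D = 144738$ ($D = \left(-310 - 251\right) \left(-258\right) = \left(-561\right) \left(-258\right) = 144738$)
$p = \frac{22405}{28}$ ($p = 781 + \left(15 + 2 \cdot 5\right) \frac{537}{700} = 781 + \left(15 + 10\right) 537 \cdot \frac{1}{700} = 781 + 25 \cdot \frac{537}{700} = 781 + \frac{537}{28} = \frac{22405}{28} \approx 800.18$)
$D + p = 144738 + \frac{22405}{28} = \frac{4075069}{28}$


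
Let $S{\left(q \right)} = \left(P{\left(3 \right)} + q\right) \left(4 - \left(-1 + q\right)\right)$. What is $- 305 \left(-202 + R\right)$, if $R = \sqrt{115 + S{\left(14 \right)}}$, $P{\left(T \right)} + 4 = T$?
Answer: $61610 - 305 i \sqrt{2} \approx 61610.0 - 431.33 i$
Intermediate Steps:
$P{\left(T \right)} = -4 + T$
$S{\left(q \right)} = \left(-1 + q\right) \left(5 - q\right)$ ($S{\left(q \right)} = \left(\left(-4 + 3\right) + q\right) \left(4 - \left(-1 + q\right)\right) = \left(-1 + q\right) \left(5 - q\right)$)
$R = i \sqrt{2}$ ($R = \sqrt{115 - 117} = \sqrt{-2} = i \sqrt{2} \approx 1.4142 i$)
$- 305 \left(-202 + R\right) = - 305 \left(-202 + i \sqrt{2}\right) = 61610 - 305 i \sqrt{2}$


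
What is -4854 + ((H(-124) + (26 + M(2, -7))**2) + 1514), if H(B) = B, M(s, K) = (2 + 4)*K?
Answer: -3208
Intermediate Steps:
M(s, K) = 6*K
-4854 + ((H(-124) + (26 + M(2, -7))**2) + 1514) = -4854 + ((-124 + (26 + 6*(-7))**2) + 1514) = -4854 + ((-124 + (26 - 42)**2) + 1514) = -4854 + ((-124 + (-16)**2) + 1514) = -4854 + ((-124 + 256) + 1514) = -4854 + (132 + 1514) = -4854 + 1646 = -3208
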